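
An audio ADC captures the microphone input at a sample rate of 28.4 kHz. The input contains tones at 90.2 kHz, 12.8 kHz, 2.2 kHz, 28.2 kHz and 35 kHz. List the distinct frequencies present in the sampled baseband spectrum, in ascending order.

fs/2 = 14.2 kHz.
90.2 kHz mod fs = 5 kHz.
5 kHz ≤ fs/2 = 14.2 kHz, appears at 5 kHz.
12.8 kHz ≤ fs/2 = 14.2 kHz, passes unchanged.
2.2 kHz ≤ fs/2 = 14.2 kHz, passes unchanged.
28.2 kHz > fs/2 = 14.2 kHz, folds to fs − 28.2 kHz = 0.2 kHz.
35 kHz mod fs = 6.6 kHz.
6.6 kHz ≤ fs/2 = 14.2 kHz, appears at 6.6 kHz.
Distinct values: {0.2 kHz, 2.2 kHz, 5 kHz, 6.6 kHz, 12.8 kHz}.

0.2 kHz, 2.2 kHz, 5 kHz, 6.6 kHz, 12.8 kHz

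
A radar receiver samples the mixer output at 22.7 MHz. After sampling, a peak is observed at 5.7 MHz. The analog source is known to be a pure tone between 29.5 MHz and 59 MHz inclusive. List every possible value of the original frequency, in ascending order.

Frequencies that alias to 5.7 MHz are k·fs ± 5.7 MHz for integer k ≥ 0.
k=0: 5.7 MHz.
k=1: 17 MHz, 28.4 MHz.
k=2: 39.7 MHz, 51.1 MHz.
k=3: 62.4 MHz, 73.8 MHz.
Within [29.5 MHz, 59 MHz]: 39.7 MHz, 51.1 MHz.

39.7 MHz, 51.1 MHz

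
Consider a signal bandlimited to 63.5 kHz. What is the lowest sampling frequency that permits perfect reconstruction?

Nyquist rate = 2 × 63.5 kHz = 127 kHz.

127 kHz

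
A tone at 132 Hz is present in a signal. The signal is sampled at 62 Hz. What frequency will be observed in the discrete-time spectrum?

8 Hz

132 Hz mod fs = 8 Hz.
8 Hz ≤ fs/2 = 31 Hz, appears at 8 Hz.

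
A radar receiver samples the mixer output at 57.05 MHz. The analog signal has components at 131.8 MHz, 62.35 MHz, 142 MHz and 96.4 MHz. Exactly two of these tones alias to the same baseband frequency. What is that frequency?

17.7 MHz

fs/2 = 28.525 MHz.
131.8 MHz mod fs = 17.7 MHz.
17.7 MHz ≤ fs/2 = 28.525 MHz, appears at 17.7 MHz.
62.35 MHz mod fs = 5.3 MHz.
5.3 MHz ≤ fs/2 = 28.525 MHz, appears at 5.3 MHz.
142 MHz mod fs = 27.9 MHz.
27.9 MHz ≤ fs/2 = 28.525 MHz, appears at 27.9 MHz.
96.4 MHz mod fs = 39.35 MHz.
39.35 MHz > fs/2 = 28.525 MHz, folds to fs − 39.35 MHz = 17.7 MHz.
96.4 MHz and 131.8 MHz both map to 17.7 MHz.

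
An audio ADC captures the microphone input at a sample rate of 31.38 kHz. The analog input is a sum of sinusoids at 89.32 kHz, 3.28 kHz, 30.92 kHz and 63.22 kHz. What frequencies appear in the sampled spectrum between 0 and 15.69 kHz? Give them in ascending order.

0.46 kHz, 3.28 kHz, 4.82 kHz

fs/2 = 15.69 kHz.
89.32 kHz mod fs = 26.56 kHz.
26.56 kHz > fs/2 = 15.69 kHz, folds to fs − 26.56 kHz = 4.82 kHz.
3.28 kHz ≤ fs/2 = 15.69 kHz, passes unchanged.
30.92 kHz > fs/2 = 15.69 kHz, folds to fs − 30.92 kHz = 0.46 kHz.
63.22 kHz mod fs = 0.46 kHz.
0.46 kHz ≤ fs/2 = 15.69 kHz, appears at 0.46 kHz.
Distinct values: {0.46 kHz, 3.28 kHz, 4.82 kHz}.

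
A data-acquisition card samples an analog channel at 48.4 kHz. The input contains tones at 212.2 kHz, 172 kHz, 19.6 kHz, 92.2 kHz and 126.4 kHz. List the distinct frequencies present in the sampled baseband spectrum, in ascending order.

4.6 kHz, 18.6 kHz, 18.8 kHz, 19.6 kHz, 21.6 kHz

fs/2 = 24.2 kHz.
212.2 kHz mod fs = 18.6 kHz.
18.6 kHz ≤ fs/2 = 24.2 kHz, appears at 18.6 kHz.
172 kHz mod fs = 26.8 kHz.
26.8 kHz > fs/2 = 24.2 kHz, folds to fs − 26.8 kHz = 21.6 kHz.
19.6 kHz ≤ fs/2 = 24.2 kHz, passes unchanged.
92.2 kHz mod fs = 43.8 kHz.
43.8 kHz > fs/2 = 24.2 kHz, folds to fs − 43.8 kHz = 4.6 kHz.
126.4 kHz mod fs = 29.6 kHz.
29.6 kHz > fs/2 = 24.2 kHz, folds to fs − 29.6 kHz = 18.8 kHz.
Distinct values: {4.6 kHz, 18.6 kHz, 18.8 kHz, 19.6 kHz, 21.6 kHz}.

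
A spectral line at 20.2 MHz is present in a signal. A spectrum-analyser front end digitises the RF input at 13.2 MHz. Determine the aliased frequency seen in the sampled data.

20.2 MHz mod fs = 7 MHz.
7 MHz > fs/2 = 6.6 MHz, folds to fs − 7 MHz = 6.2 MHz.

6.2 MHz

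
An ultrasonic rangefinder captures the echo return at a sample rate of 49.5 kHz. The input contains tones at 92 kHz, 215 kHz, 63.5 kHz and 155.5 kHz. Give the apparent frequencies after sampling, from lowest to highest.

fs/2 = 24.75 kHz.
92 kHz mod fs = 42.5 kHz.
42.5 kHz > fs/2 = 24.75 kHz, folds to fs − 42.5 kHz = 7 kHz.
215 kHz mod fs = 17 kHz.
17 kHz ≤ fs/2 = 24.75 kHz, appears at 17 kHz.
63.5 kHz mod fs = 14 kHz.
14 kHz ≤ fs/2 = 24.75 kHz, appears at 14 kHz.
155.5 kHz mod fs = 7 kHz.
7 kHz ≤ fs/2 = 24.75 kHz, appears at 7 kHz.
Distinct values: {7 kHz, 14 kHz, 17 kHz}.

7 kHz, 14 kHz, 17 kHz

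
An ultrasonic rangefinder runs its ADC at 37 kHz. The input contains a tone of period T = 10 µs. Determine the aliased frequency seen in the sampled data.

11 kHz

T = 10 µs → f = 1/T = 100 kHz.
100 kHz mod fs = 26 kHz.
26 kHz > fs/2 = 18.5 kHz, folds to fs − 26 kHz = 11 kHz.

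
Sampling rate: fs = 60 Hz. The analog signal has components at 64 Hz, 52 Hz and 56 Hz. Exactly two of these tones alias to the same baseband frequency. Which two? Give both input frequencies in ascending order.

56 Hz, 64 Hz

fs/2 = 30 Hz.
64 Hz mod fs = 4 Hz.
4 Hz ≤ fs/2 = 30 Hz, appears at 4 Hz.
52 Hz > fs/2 = 30 Hz, folds to fs − 52 Hz = 8 Hz.
56 Hz > fs/2 = 30 Hz, folds to fs − 56 Hz = 4 Hz.
56 Hz and 64 Hz both map to 4 Hz.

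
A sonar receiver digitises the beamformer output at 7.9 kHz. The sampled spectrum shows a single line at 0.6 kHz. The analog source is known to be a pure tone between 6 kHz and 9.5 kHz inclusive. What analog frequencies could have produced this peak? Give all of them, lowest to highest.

7.3 kHz, 8.5 kHz

Frequencies that alias to 0.6 kHz are k·fs ± 0.6 kHz for integer k ≥ 0.
k=0: 0.6 kHz.
k=1: 7.3 kHz, 8.5 kHz.
k=2: 15.2 kHz, 16.4 kHz.
Within [6 kHz, 9.5 kHz]: 7.3 kHz, 8.5 kHz.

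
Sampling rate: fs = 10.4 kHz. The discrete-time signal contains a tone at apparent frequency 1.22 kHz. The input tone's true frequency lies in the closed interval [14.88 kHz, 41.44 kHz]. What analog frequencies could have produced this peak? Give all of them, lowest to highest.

Frequencies that alias to 1.22 kHz are k·fs ± 1.22 kHz for integer k ≥ 0.
k=0: 1.22 kHz.
k=1: 9.18 kHz, 11.62 kHz.
k=2: 19.58 kHz, 22.02 kHz.
k=3: 29.98 kHz, 32.42 kHz.
k=4: 40.38 kHz, 42.82 kHz.
k=5: 50.78 kHz, 53.22 kHz.
Within [14.88 kHz, 41.44 kHz]: 19.58 kHz, 22.02 kHz, 29.98 kHz, 32.42 kHz, 40.38 kHz.

19.58 kHz, 22.02 kHz, 29.98 kHz, 32.42 kHz, 40.38 kHz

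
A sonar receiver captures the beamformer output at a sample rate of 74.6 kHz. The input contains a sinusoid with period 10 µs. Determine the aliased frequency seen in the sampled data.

25.4 kHz

T = 10 µs → f = 1/T = 100 kHz.
100 kHz mod fs = 25.4 kHz.
25.4 kHz ≤ fs/2 = 37.3 kHz, appears at 25.4 kHz.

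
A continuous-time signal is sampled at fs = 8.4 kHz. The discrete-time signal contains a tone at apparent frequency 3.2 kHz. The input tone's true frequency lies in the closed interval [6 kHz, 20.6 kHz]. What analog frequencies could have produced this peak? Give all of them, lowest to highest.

11.6 kHz, 13.6 kHz, 20 kHz

Frequencies that alias to 3.2 kHz are k·fs ± 3.2 kHz for integer k ≥ 0.
k=0: 3.2 kHz.
k=1: 5.2 kHz, 11.6 kHz.
k=2: 13.6 kHz, 20 kHz.
k=3: 22 kHz, 28.4 kHz.
Within [6 kHz, 20.6 kHz]: 11.6 kHz, 13.6 kHz, 20 kHz.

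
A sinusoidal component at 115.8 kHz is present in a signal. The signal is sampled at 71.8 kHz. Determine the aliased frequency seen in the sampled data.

27.8 kHz

115.8 kHz mod fs = 44 kHz.
44 kHz > fs/2 = 35.9 kHz, folds to fs − 44 kHz = 27.8 kHz.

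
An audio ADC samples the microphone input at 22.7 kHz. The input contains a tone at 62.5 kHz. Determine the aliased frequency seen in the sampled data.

62.5 kHz mod fs = 17.1 kHz.
17.1 kHz > fs/2 = 11.35 kHz, folds to fs − 17.1 kHz = 5.6 kHz.

5.6 kHz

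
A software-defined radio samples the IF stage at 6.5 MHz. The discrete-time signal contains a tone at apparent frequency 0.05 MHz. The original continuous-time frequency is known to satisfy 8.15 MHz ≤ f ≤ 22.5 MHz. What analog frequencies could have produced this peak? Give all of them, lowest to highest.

12.95 MHz, 13.05 MHz, 19.45 MHz, 19.55 MHz

Frequencies that alias to 0.05 MHz are k·fs ± 0.05 MHz for integer k ≥ 0.
k=0: 0.05 MHz.
k=1: 6.45 MHz, 6.55 MHz.
k=2: 12.95 MHz, 13.05 MHz.
k=3: 19.45 MHz, 19.55 MHz.
k=4: 25.95 MHz, 26.05 MHz.
Within [8.15 MHz, 22.5 MHz]: 12.95 MHz, 13.05 MHz, 19.45 MHz, 19.55 MHz.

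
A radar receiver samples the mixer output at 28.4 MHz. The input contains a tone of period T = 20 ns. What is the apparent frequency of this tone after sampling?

T = 20 ns → f = 1/T = 50 MHz.
50 MHz mod fs = 21.6 MHz.
21.6 MHz > fs/2 = 14.2 MHz, folds to fs − 21.6 MHz = 6.8 MHz.

6.8 MHz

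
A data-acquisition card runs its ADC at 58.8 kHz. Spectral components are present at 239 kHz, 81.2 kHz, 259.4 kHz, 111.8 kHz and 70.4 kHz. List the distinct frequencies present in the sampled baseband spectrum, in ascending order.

3.8 kHz, 5.8 kHz, 11.6 kHz, 22.4 kHz, 24.2 kHz

fs/2 = 29.4 kHz.
239 kHz mod fs = 3.8 kHz.
3.8 kHz ≤ fs/2 = 29.4 kHz, appears at 3.8 kHz.
81.2 kHz mod fs = 22.4 kHz.
22.4 kHz ≤ fs/2 = 29.4 kHz, appears at 22.4 kHz.
259.4 kHz mod fs = 24.2 kHz.
24.2 kHz ≤ fs/2 = 29.4 kHz, appears at 24.2 kHz.
111.8 kHz mod fs = 53 kHz.
53 kHz > fs/2 = 29.4 kHz, folds to fs − 53 kHz = 5.8 kHz.
70.4 kHz mod fs = 11.6 kHz.
11.6 kHz ≤ fs/2 = 29.4 kHz, appears at 11.6 kHz.
Distinct values: {3.8 kHz, 5.8 kHz, 11.6 kHz, 22.4 kHz, 24.2 kHz}.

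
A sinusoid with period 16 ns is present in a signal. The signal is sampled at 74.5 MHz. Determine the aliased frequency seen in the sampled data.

T = 16 ns → f = 1/T = 62.5 MHz.
62.5 MHz > fs/2 = 37.25 MHz, folds to fs − 62.5 MHz = 12 MHz.

12 MHz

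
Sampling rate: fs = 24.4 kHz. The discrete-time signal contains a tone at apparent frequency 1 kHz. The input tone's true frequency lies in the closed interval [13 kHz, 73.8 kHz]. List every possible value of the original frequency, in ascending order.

23.4 kHz, 25.4 kHz, 47.8 kHz, 49.8 kHz, 72.2 kHz

Frequencies that alias to 1 kHz are k·fs ± 1 kHz for integer k ≥ 0.
k=0: 1 kHz.
k=1: 23.4 kHz, 25.4 kHz.
k=2: 47.8 kHz, 49.8 kHz.
k=3: 72.2 kHz, 74.2 kHz.
k=4: 96.6 kHz, 98.6 kHz.
Within [13 kHz, 73.8 kHz]: 23.4 kHz, 25.4 kHz, 47.8 kHz, 49.8 kHz, 72.2 kHz.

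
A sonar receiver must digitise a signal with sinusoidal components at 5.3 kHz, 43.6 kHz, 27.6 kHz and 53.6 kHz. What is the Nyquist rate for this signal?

Highest-frequency component: 53.6 kHz.
Nyquist rate = 2 × 53.6 kHz = 107.2 kHz.

107.2 kHz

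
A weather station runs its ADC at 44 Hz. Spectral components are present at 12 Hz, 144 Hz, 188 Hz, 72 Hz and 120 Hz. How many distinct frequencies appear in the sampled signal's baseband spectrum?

fs/2 = 22 Hz.
12 Hz ≤ fs/2 = 22 Hz, passes unchanged.
144 Hz mod fs = 12 Hz.
12 Hz ≤ fs/2 = 22 Hz, appears at 12 Hz.
188 Hz mod fs = 12 Hz.
12 Hz ≤ fs/2 = 22 Hz, appears at 12 Hz.
72 Hz mod fs = 28 Hz.
28 Hz > fs/2 = 22 Hz, folds to fs − 28 Hz = 16 Hz.
120 Hz mod fs = 32 Hz.
32 Hz > fs/2 = 22 Hz, folds to fs − 32 Hz = 12 Hz.
Distinct values: {12 Hz, 16 Hz} → 2.

2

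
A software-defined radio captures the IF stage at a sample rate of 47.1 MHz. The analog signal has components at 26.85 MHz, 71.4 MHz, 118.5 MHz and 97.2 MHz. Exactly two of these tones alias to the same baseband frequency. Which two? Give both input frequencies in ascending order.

fs/2 = 23.55 MHz.
26.85 MHz > fs/2 = 23.55 MHz, folds to fs − 26.85 MHz = 20.25 MHz.
71.4 MHz mod fs = 24.3 MHz.
24.3 MHz > fs/2 = 23.55 MHz, folds to fs − 24.3 MHz = 22.8 MHz.
118.5 MHz mod fs = 24.3 MHz.
24.3 MHz > fs/2 = 23.55 MHz, folds to fs − 24.3 MHz = 22.8 MHz.
97.2 MHz mod fs = 3 MHz.
3 MHz ≤ fs/2 = 23.55 MHz, appears at 3 MHz.
71.4 MHz and 118.5 MHz both map to 22.8 MHz.

71.4 MHz, 118.5 MHz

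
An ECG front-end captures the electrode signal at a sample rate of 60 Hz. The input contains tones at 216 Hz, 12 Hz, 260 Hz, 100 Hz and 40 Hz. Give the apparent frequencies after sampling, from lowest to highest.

fs/2 = 30 Hz.
216 Hz mod fs = 36 Hz.
36 Hz > fs/2 = 30 Hz, folds to fs − 36 Hz = 24 Hz.
12 Hz ≤ fs/2 = 30 Hz, passes unchanged.
260 Hz mod fs = 20 Hz.
20 Hz ≤ fs/2 = 30 Hz, appears at 20 Hz.
100 Hz mod fs = 40 Hz.
40 Hz > fs/2 = 30 Hz, folds to fs − 40 Hz = 20 Hz.
40 Hz > fs/2 = 30 Hz, folds to fs − 40 Hz = 20 Hz.
Distinct values: {12 Hz, 20 Hz, 24 Hz}.

12 Hz, 20 Hz, 24 Hz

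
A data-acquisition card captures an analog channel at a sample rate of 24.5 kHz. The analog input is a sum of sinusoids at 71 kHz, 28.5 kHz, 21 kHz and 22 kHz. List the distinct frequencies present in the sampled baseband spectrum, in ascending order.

2.5 kHz, 3.5 kHz, 4 kHz

fs/2 = 12.25 kHz.
71 kHz mod fs = 22 kHz.
22 kHz > fs/2 = 12.25 kHz, folds to fs − 22 kHz = 2.5 kHz.
28.5 kHz mod fs = 4 kHz.
4 kHz ≤ fs/2 = 12.25 kHz, appears at 4 kHz.
21 kHz > fs/2 = 12.25 kHz, folds to fs − 21 kHz = 3.5 kHz.
22 kHz > fs/2 = 12.25 kHz, folds to fs − 22 kHz = 2.5 kHz.
Distinct values: {2.5 kHz, 3.5 kHz, 4 kHz}.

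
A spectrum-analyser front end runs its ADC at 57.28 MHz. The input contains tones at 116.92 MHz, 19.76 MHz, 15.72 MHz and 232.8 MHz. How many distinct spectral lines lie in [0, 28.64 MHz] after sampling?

fs/2 = 28.64 MHz.
116.92 MHz mod fs = 2.36 MHz.
2.36 MHz ≤ fs/2 = 28.64 MHz, appears at 2.36 MHz.
19.76 MHz ≤ fs/2 = 28.64 MHz, passes unchanged.
15.72 MHz ≤ fs/2 = 28.64 MHz, passes unchanged.
232.8 MHz mod fs = 3.68 MHz.
3.68 MHz ≤ fs/2 = 28.64 MHz, appears at 3.68 MHz.
Distinct values: {2.36 MHz, 3.68 MHz, 15.72 MHz, 19.76 MHz} → 4.

4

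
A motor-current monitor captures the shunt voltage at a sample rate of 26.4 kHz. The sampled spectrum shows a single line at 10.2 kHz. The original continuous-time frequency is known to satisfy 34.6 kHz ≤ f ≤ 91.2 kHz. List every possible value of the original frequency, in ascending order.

Frequencies that alias to 10.2 kHz are k·fs ± 10.2 kHz for integer k ≥ 0.
k=0: 10.2 kHz.
k=1: 16.2 kHz, 36.6 kHz.
k=2: 42.6 kHz, 63 kHz.
k=3: 69 kHz, 89.4 kHz.
k=4: 95.4 kHz, 115.8 kHz.
Within [34.6 kHz, 91.2 kHz]: 36.6 kHz, 42.6 kHz, 63 kHz, 69 kHz, 89.4 kHz.

36.6 kHz, 42.6 kHz, 63 kHz, 69 kHz, 89.4 kHz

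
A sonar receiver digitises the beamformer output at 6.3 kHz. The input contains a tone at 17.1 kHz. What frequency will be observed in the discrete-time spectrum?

1.8 kHz

17.1 kHz mod fs = 4.5 kHz.
4.5 kHz > fs/2 = 3.15 kHz, folds to fs − 4.5 kHz = 1.8 kHz.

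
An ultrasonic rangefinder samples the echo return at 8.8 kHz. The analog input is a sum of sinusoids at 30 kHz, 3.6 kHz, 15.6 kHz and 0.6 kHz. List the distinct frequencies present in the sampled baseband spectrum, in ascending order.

0.6 kHz, 2 kHz, 3.6 kHz

fs/2 = 4.4 kHz.
30 kHz mod fs = 3.6 kHz.
3.6 kHz ≤ fs/2 = 4.4 kHz, appears at 3.6 kHz.
3.6 kHz ≤ fs/2 = 4.4 kHz, passes unchanged.
15.6 kHz mod fs = 6.8 kHz.
6.8 kHz > fs/2 = 4.4 kHz, folds to fs − 6.8 kHz = 2 kHz.
0.6 kHz ≤ fs/2 = 4.4 kHz, passes unchanged.
Distinct values: {0.6 kHz, 2 kHz, 3.6 kHz}.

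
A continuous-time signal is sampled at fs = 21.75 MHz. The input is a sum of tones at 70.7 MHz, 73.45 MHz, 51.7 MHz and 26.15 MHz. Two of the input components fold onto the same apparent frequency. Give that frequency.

fs/2 = 10.875 MHz.
70.7 MHz mod fs = 5.45 MHz.
5.45 MHz ≤ fs/2 = 10.875 MHz, appears at 5.45 MHz.
73.45 MHz mod fs = 8.2 MHz.
8.2 MHz ≤ fs/2 = 10.875 MHz, appears at 8.2 MHz.
51.7 MHz mod fs = 8.2 MHz.
8.2 MHz ≤ fs/2 = 10.875 MHz, appears at 8.2 MHz.
26.15 MHz mod fs = 4.4 MHz.
4.4 MHz ≤ fs/2 = 10.875 MHz, appears at 4.4 MHz.
51.7 MHz and 73.45 MHz both map to 8.2 MHz.

8.2 MHz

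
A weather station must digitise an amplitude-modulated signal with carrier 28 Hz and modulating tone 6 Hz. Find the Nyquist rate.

AM sidebands sit at fc ± fm = 22 Hz and 34 Hz.
Highest-frequency component: 34 Hz.
Nyquist rate = 2 × 34 Hz = 68 Hz.

68 Hz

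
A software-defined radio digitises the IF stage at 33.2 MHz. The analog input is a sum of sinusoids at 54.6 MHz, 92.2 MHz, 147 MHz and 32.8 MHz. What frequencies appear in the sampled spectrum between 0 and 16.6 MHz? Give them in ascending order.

0.4 MHz, 7.4 MHz, 11.8 MHz, 14.2 MHz

fs/2 = 16.6 MHz.
54.6 MHz mod fs = 21.4 MHz.
21.4 MHz > fs/2 = 16.6 MHz, folds to fs − 21.4 MHz = 11.8 MHz.
92.2 MHz mod fs = 25.8 MHz.
25.8 MHz > fs/2 = 16.6 MHz, folds to fs − 25.8 MHz = 7.4 MHz.
147 MHz mod fs = 14.2 MHz.
14.2 MHz ≤ fs/2 = 16.6 MHz, appears at 14.2 MHz.
32.8 MHz > fs/2 = 16.6 MHz, folds to fs − 32.8 MHz = 0.4 MHz.
Distinct values: {0.4 MHz, 7.4 MHz, 11.8 MHz, 14.2 MHz}.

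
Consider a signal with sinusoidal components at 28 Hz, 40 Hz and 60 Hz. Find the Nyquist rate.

120 Hz

Highest-frequency component: 60 Hz.
Nyquist rate = 2 × 60 Hz = 120 Hz.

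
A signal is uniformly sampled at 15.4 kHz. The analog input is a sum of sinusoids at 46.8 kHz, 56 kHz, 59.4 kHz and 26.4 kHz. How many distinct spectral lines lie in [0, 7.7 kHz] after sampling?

fs/2 = 7.7 kHz.
46.8 kHz mod fs = 0.6 kHz.
0.6 kHz ≤ fs/2 = 7.7 kHz, appears at 0.6 kHz.
56 kHz mod fs = 9.8 kHz.
9.8 kHz > fs/2 = 7.7 kHz, folds to fs − 9.8 kHz = 5.6 kHz.
59.4 kHz mod fs = 13.2 kHz.
13.2 kHz > fs/2 = 7.7 kHz, folds to fs − 13.2 kHz = 2.2 kHz.
26.4 kHz mod fs = 11 kHz.
11 kHz > fs/2 = 7.7 kHz, folds to fs − 11 kHz = 4.4 kHz.
Distinct values: {0.6 kHz, 2.2 kHz, 4.4 kHz, 5.6 kHz} → 4.

4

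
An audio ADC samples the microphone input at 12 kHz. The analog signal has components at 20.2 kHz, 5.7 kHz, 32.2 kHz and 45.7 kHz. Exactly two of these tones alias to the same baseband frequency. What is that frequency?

fs/2 = 6 kHz.
20.2 kHz mod fs = 8.2 kHz.
8.2 kHz > fs/2 = 6 kHz, folds to fs − 8.2 kHz = 3.8 kHz.
5.7 kHz ≤ fs/2 = 6 kHz, passes unchanged.
32.2 kHz mod fs = 8.2 kHz.
8.2 kHz > fs/2 = 6 kHz, folds to fs − 8.2 kHz = 3.8 kHz.
45.7 kHz mod fs = 9.7 kHz.
9.7 kHz > fs/2 = 6 kHz, folds to fs − 9.7 kHz = 2.3 kHz.
20.2 kHz and 32.2 kHz both map to 3.8 kHz.

3.8 kHz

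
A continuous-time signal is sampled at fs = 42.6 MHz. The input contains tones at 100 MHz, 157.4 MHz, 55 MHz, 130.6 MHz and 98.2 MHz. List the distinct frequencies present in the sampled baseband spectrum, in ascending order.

fs/2 = 21.3 MHz.
100 MHz mod fs = 14.8 MHz.
14.8 MHz ≤ fs/2 = 21.3 MHz, appears at 14.8 MHz.
157.4 MHz mod fs = 29.6 MHz.
29.6 MHz > fs/2 = 21.3 MHz, folds to fs − 29.6 MHz = 13 MHz.
55 MHz mod fs = 12.4 MHz.
12.4 MHz ≤ fs/2 = 21.3 MHz, appears at 12.4 MHz.
130.6 MHz mod fs = 2.8 MHz.
2.8 MHz ≤ fs/2 = 21.3 MHz, appears at 2.8 MHz.
98.2 MHz mod fs = 13 MHz.
13 MHz ≤ fs/2 = 21.3 MHz, appears at 13 MHz.
Distinct values: {2.8 MHz, 12.4 MHz, 13 MHz, 14.8 MHz}.

2.8 MHz, 12.4 MHz, 13 MHz, 14.8 MHz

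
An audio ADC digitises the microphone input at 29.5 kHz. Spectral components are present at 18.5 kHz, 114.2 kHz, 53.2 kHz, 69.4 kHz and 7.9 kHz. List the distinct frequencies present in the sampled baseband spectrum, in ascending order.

fs/2 = 14.75 kHz.
18.5 kHz > fs/2 = 14.75 kHz, folds to fs − 18.5 kHz = 11 kHz.
114.2 kHz mod fs = 25.7 kHz.
25.7 kHz > fs/2 = 14.75 kHz, folds to fs − 25.7 kHz = 3.8 kHz.
53.2 kHz mod fs = 23.7 kHz.
23.7 kHz > fs/2 = 14.75 kHz, folds to fs − 23.7 kHz = 5.8 kHz.
69.4 kHz mod fs = 10.4 kHz.
10.4 kHz ≤ fs/2 = 14.75 kHz, appears at 10.4 kHz.
7.9 kHz ≤ fs/2 = 14.75 kHz, passes unchanged.
Distinct values: {3.8 kHz, 5.8 kHz, 7.9 kHz, 10.4 kHz, 11 kHz}.

3.8 kHz, 5.8 kHz, 7.9 kHz, 10.4 kHz, 11 kHz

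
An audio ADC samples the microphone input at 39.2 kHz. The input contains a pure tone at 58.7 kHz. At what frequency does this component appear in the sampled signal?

19.5 kHz

58.7 kHz mod fs = 19.5 kHz.
19.5 kHz ≤ fs/2 = 19.6 kHz, appears at 19.5 kHz.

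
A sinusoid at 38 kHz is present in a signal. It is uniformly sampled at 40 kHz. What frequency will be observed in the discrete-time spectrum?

2 kHz

38 kHz > fs/2 = 20 kHz, folds to fs − 38 kHz = 2 kHz.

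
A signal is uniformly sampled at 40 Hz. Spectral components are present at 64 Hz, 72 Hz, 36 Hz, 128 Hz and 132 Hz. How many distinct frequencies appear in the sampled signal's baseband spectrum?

fs/2 = 20 Hz.
64 Hz mod fs = 24 Hz.
24 Hz > fs/2 = 20 Hz, folds to fs − 24 Hz = 16 Hz.
72 Hz mod fs = 32 Hz.
32 Hz > fs/2 = 20 Hz, folds to fs − 32 Hz = 8 Hz.
36 Hz > fs/2 = 20 Hz, folds to fs − 36 Hz = 4 Hz.
128 Hz mod fs = 8 Hz.
8 Hz ≤ fs/2 = 20 Hz, appears at 8 Hz.
132 Hz mod fs = 12 Hz.
12 Hz ≤ fs/2 = 20 Hz, appears at 12 Hz.
Distinct values: {4 Hz, 8 Hz, 12 Hz, 16 Hz} → 4.

4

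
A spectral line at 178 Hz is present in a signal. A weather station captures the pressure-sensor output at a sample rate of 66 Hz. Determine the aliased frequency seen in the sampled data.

178 Hz mod fs = 46 Hz.
46 Hz > fs/2 = 33 Hz, folds to fs − 46 Hz = 20 Hz.

20 Hz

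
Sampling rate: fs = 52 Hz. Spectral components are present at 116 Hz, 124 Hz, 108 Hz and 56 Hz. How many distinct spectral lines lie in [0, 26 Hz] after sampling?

fs/2 = 26 Hz.
116 Hz mod fs = 12 Hz.
12 Hz ≤ fs/2 = 26 Hz, appears at 12 Hz.
124 Hz mod fs = 20 Hz.
20 Hz ≤ fs/2 = 26 Hz, appears at 20 Hz.
108 Hz mod fs = 4 Hz.
4 Hz ≤ fs/2 = 26 Hz, appears at 4 Hz.
56 Hz mod fs = 4 Hz.
4 Hz ≤ fs/2 = 26 Hz, appears at 4 Hz.
Distinct values: {4 Hz, 12 Hz, 20 Hz} → 3.

3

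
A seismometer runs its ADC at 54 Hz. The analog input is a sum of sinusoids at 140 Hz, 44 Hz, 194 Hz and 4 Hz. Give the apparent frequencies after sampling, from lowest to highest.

4 Hz, 10 Hz, 22 Hz

fs/2 = 27 Hz.
140 Hz mod fs = 32 Hz.
32 Hz > fs/2 = 27 Hz, folds to fs − 32 Hz = 22 Hz.
44 Hz > fs/2 = 27 Hz, folds to fs − 44 Hz = 10 Hz.
194 Hz mod fs = 32 Hz.
32 Hz > fs/2 = 27 Hz, folds to fs − 32 Hz = 22 Hz.
4 Hz ≤ fs/2 = 27 Hz, passes unchanged.
Distinct values: {4 Hz, 10 Hz, 22 Hz}.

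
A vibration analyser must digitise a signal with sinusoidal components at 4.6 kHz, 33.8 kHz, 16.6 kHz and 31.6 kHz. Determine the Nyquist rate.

67.6 kHz

Highest-frequency component: 33.8 kHz.
Nyquist rate = 2 × 33.8 kHz = 67.6 kHz.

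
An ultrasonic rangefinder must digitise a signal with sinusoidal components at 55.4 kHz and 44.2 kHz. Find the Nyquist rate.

Highest-frequency component: 55.4 kHz.
Nyquist rate = 2 × 55.4 kHz = 110.8 kHz.

110.8 kHz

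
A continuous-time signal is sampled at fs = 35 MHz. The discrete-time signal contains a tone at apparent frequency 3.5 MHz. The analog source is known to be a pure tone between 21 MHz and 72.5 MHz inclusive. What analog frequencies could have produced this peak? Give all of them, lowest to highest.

Frequencies that alias to 3.5 MHz are k·fs ± 3.5 MHz for integer k ≥ 0.
k=0: 3.5 MHz.
k=1: 31.5 MHz, 38.5 MHz.
k=2: 66.5 MHz, 73.5 MHz.
k=3: 101.5 MHz, 108.5 MHz.
Within [21 MHz, 72.5 MHz]: 31.5 MHz, 38.5 MHz, 66.5 MHz.

31.5 MHz, 38.5 MHz, 66.5 MHz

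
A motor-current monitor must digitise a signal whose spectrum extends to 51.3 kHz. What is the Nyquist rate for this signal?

102.6 kHz

Nyquist rate = 2 × 51.3 kHz = 102.6 kHz.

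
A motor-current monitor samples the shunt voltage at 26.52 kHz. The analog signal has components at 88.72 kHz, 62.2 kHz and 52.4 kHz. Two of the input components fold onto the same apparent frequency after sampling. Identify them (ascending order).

62.2 kHz, 88.72 kHz

fs/2 = 13.26 kHz.
88.72 kHz mod fs = 9.16 kHz.
9.16 kHz ≤ fs/2 = 13.26 kHz, appears at 9.16 kHz.
62.2 kHz mod fs = 9.16 kHz.
9.16 kHz ≤ fs/2 = 13.26 kHz, appears at 9.16 kHz.
52.4 kHz mod fs = 25.88 kHz.
25.88 kHz > fs/2 = 13.26 kHz, folds to fs − 25.88 kHz = 0.64 kHz.
62.2 kHz and 88.72 kHz both map to 9.16 kHz.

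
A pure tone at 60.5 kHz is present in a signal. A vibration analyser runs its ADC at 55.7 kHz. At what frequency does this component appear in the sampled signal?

4.8 kHz

60.5 kHz mod fs = 4.8 kHz.
4.8 kHz ≤ fs/2 = 27.85 kHz, appears at 4.8 kHz.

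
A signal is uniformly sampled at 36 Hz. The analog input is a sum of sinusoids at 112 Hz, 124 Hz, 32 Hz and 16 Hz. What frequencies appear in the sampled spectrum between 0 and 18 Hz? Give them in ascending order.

4 Hz, 16 Hz

fs/2 = 18 Hz.
112 Hz mod fs = 4 Hz.
4 Hz ≤ fs/2 = 18 Hz, appears at 4 Hz.
124 Hz mod fs = 16 Hz.
16 Hz ≤ fs/2 = 18 Hz, appears at 16 Hz.
32 Hz > fs/2 = 18 Hz, folds to fs − 32 Hz = 4 Hz.
16 Hz ≤ fs/2 = 18 Hz, passes unchanged.
Distinct values: {4 Hz, 16 Hz}.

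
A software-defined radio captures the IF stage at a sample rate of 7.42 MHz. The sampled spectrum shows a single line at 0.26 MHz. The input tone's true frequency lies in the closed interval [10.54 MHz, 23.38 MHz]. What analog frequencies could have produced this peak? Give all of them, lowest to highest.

Frequencies that alias to 0.26 MHz are k·fs ± 0.26 MHz for integer k ≥ 0.
k=0: 0.26 MHz.
k=1: 7.16 MHz, 7.68 MHz.
k=2: 14.58 MHz, 15.1 MHz.
k=3: 22 MHz, 22.52 MHz.
k=4: 29.42 MHz, 29.94 MHz.
Within [10.54 MHz, 23.38 MHz]: 14.58 MHz, 15.1 MHz, 22 MHz, 22.52 MHz.

14.58 MHz, 15.1 MHz, 22 MHz, 22.52 MHz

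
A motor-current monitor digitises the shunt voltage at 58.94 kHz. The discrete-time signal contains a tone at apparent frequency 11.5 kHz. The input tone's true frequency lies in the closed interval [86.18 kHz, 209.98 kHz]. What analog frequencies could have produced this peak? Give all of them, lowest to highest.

Frequencies that alias to 11.5 kHz are k·fs ± 11.5 kHz for integer k ≥ 0.
k=0: 11.5 kHz.
k=1: 47.44 kHz, 70.44 kHz.
k=2: 106.38 kHz, 129.38 kHz.
k=3: 165.32 kHz, 188.32 kHz.
k=4: 224.26 kHz, 247.26 kHz.
Within [86.18 kHz, 209.98 kHz]: 106.38 kHz, 129.38 kHz, 165.32 kHz, 188.32 kHz.

106.38 kHz, 129.38 kHz, 165.32 kHz, 188.32 kHz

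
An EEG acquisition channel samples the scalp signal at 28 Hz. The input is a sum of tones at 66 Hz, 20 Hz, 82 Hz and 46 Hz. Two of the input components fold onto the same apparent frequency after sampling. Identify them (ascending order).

46 Hz, 66 Hz

fs/2 = 14 Hz.
66 Hz mod fs = 10 Hz.
10 Hz ≤ fs/2 = 14 Hz, appears at 10 Hz.
20 Hz > fs/2 = 14 Hz, folds to fs − 20 Hz = 8 Hz.
82 Hz mod fs = 26 Hz.
26 Hz > fs/2 = 14 Hz, folds to fs − 26 Hz = 2 Hz.
46 Hz mod fs = 18 Hz.
18 Hz > fs/2 = 14 Hz, folds to fs − 18 Hz = 10 Hz.
46 Hz and 66 Hz both map to 10 Hz.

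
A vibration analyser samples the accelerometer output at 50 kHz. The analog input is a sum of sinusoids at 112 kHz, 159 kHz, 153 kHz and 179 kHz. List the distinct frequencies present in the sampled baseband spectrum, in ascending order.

3 kHz, 9 kHz, 12 kHz, 21 kHz

fs/2 = 25 kHz.
112 kHz mod fs = 12 kHz.
12 kHz ≤ fs/2 = 25 kHz, appears at 12 kHz.
159 kHz mod fs = 9 kHz.
9 kHz ≤ fs/2 = 25 kHz, appears at 9 kHz.
153 kHz mod fs = 3 kHz.
3 kHz ≤ fs/2 = 25 kHz, appears at 3 kHz.
179 kHz mod fs = 29 kHz.
29 kHz > fs/2 = 25 kHz, folds to fs − 29 kHz = 21 kHz.
Distinct values: {3 kHz, 9 kHz, 12 kHz, 21 kHz}.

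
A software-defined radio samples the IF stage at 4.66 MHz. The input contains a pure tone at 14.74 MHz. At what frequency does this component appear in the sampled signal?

14.74 MHz mod fs = 0.76 MHz.
0.76 MHz ≤ fs/2 = 2.33 MHz, appears at 0.76 MHz.

0.76 MHz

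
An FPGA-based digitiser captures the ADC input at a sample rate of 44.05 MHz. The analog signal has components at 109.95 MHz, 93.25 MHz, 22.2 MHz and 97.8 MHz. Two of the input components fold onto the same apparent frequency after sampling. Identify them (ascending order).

22.2 MHz, 109.95 MHz

fs/2 = 22.025 MHz.
109.95 MHz mod fs = 21.85 MHz.
21.85 MHz ≤ fs/2 = 22.025 MHz, appears at 21.85 MHz.
93.25 MHz mod fs = 5.15 MHz.
5.15 MHz ≤ fs/2 = 22.025 MHz, appears at 5.15 MHz.
22.2 MHz > fs/2 = 22.025 MHz, folds to fs − 22.2 MHz = 21.85 MHz.
97.8 MHz mod fs = 9.7 MHz.
9.7 MHz ≤ fs/2 = 22.025 MHz, appears at 9.7 MHz.
22.2 MHz and 109.95 MHz both map to 21.85 MHz.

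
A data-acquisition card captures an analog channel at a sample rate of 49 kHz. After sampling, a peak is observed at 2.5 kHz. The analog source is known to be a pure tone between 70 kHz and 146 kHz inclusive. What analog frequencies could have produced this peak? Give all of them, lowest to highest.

95.5 kHz, 100.5 kHz, 144.5 kHz

Frequencies that alias to 2.5 kHz are k·fs ± 2.5 kHz for integer k ≥ 0.
k=0: 2.5 kHz.
k=1: 46.5 kHz, 51.5 kHz.
k=2: 95.5 kHz, 100.5 kHz.
k=3: 144.5 kHz, 149.5 kHz.
k=4: 193.5 kHz, 198.5 kHz.
Within [70 kHz, 146 kHz]: 95.5 kHz, 100.5 kHz, 144.5 kHz.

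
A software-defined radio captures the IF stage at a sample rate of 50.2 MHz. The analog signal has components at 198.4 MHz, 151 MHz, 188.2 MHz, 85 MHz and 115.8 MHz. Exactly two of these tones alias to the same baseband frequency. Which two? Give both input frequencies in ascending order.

fs/2 = 25.1 MHz.
198.4 MHz mod fs = 47.8 MHz.
47.8 MHz > fs/2 = 25.1 MHz, folds to fs − 47.8 MHz = 2.4 MHz.
151 MHz mod fs = 0.4 MHz.
0.4 MHz ≤ fs/2 = 25.1 MHz, appears at 0.4 MHz.
188.2 MHz mod fs = 37.6 MHz.
37.6 MHz > fs/2 = 25.1 MHz, folds to fs − 37.6 MHz = 12.6 MHz.
85 MHz mod fs = 34.8 MHz.
34.8 MHz > fs/2 = 25.1 MHz, folds to fs − 34.8 MHz = 15.4 MHz.
115.8 MHz mod fs = 15.4 MHz.
15.4 MHz ≤ fs/2 = 25.1 MHz, appears at 15.4 MHz.
85 MHz and 115.8 MHz both map to 15.4 MHz.

85 MHz, 115.8 MHz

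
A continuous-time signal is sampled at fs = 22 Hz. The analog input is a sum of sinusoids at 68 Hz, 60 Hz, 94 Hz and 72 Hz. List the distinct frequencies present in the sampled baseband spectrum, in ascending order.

fs/2 = 11 Hz.
68 Hz mod fs = 2 Hz.
2 Hz ≤ fs/2 = 11 Hz, appears at 2 Hz.
60 Hz mod fs = 16 Hz.
16 Hz > fs/2 = 11 Hz, folds to fs − 16 Hz = 6 Hz.
94 Hz mod fs = 6 Hz.
6 Hz ≤ fs/2 = 11 Hz, appears at 6 Hz.
72 Hz mod fs = 6 Hz.
6 Hz ≤ fs/2 = 11 Hz, appears at 6 Hz.
Distinct values: {2 Hz, 6 Hz}.

2 Hz, 6 Hz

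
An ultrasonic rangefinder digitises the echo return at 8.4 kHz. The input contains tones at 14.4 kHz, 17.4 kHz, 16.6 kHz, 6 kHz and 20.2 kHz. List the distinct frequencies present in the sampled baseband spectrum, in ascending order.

fs/2 = 4.2 kHz.
14.4 kHz mod fs = 6 kHz.
6 kHz > fs/2 = 4.2 kHz, folds to fs − 6 kHz = 2.4 kHz.
17.4 kHz mod fs = 0.6 kHz.
0.6 kHz ≤ fs/2 = 4.2 kHz, appears at 0.6 kHz.
16.6 kHz mod fs = 8.2 kHz.
8.2 kHz > fs/2 = 4.2 kHz, folds to fs − 8.2 kHz = 0.2 kHz.
6 kHz > fs/2 = 4.2 kHz, folds to fs − 6 kHz = 2.4 kHz.
20.2 kHz mod fs = 3.4 kHz.
3.4 kHz ≤ fs/2 = 4.2 kHz, appears at 3.4 kHz.
Distinct values: {0.2 kHz, 0.6 kHz, 2.4 kHz, 3.4 kHz}.

0.2 kHz, 0.6 kHz, 2.4 kHz, 3.4 kHz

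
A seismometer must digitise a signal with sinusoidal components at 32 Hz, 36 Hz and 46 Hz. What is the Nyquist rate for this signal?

92 Hz

Highest-frequency component: 46 Hz.
Nyquist rate = 2 × 46 Hz = 92 Hz.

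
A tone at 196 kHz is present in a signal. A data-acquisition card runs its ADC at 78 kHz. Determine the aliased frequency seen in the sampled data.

38 kHz

196 kHz mod fs = 40 kHz.
40 kHz > fs/2 = 39 kHz, folds to fs − 40 kHz = 38 kHz.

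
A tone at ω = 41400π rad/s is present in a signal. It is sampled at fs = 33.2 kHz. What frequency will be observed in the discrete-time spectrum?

12.5 kHz

ω = 41400π rad/s → f = ω/(2π) = 20700 Hz = 20.7 kHz.
20.7 kHz > fs/2 = 16.6 kHz, folds to fs − 20.7 kHz = 12.5 kHz.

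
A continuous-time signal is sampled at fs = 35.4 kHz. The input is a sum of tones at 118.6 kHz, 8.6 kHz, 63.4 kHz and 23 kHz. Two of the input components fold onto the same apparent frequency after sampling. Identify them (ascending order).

23 kHz, 118.6 kHz

fs/2 = 17.7 kHz.
118.6 kHz mod fs = 12.4 kHz.
12.4 kHz ≤ fs/2 = 17.7 kHz, appears at 12.4 kHz.
8.6 kHz ≤ fs/2 = 17.7 kHz, passes unchanged.
63.4 kHz mod fs = 28 kHz.
28 kHz > fs/2 = 17.7 kHz, folds to fs − 28 kHz = 7.4 kHz.
23 kHz > fs/2 = 17.7 kHz, folds to fs − 23 kHz = 12.4 kHz.
23 kHz and 118.6 kHz both map to 12.4 kHz.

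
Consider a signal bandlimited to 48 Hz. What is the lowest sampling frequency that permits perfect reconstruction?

Nyquist rate = 2 × 48 Hz = 96 Hz.

96 Hz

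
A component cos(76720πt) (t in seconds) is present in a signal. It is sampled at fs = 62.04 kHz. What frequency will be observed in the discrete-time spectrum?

23.68 kHz

ω = 76720π rad/s → f = ω/(2π) = 38360 Hz = 38.36 kHz.
38.36 kHz > fs/2 = 31.02 kHz, folds to fs − 38.36 kHz = 23.68 kHz.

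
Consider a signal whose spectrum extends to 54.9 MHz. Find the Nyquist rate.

Nyquist rate = 2 × 54.9 MHz = 109.8 MHz.

109.8 MHz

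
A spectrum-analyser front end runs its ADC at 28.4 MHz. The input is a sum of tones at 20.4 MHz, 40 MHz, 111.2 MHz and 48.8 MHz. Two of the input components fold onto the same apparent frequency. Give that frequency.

8 MHz

fs/2 = 14.2 MHz.
20.4 MHz > fs/2 = 14.2 MHz, folds to fs − 20.4 MHz = 8 MHz.
40 MHz mod fs = 11.6 MHz.
11.6 MHz ≤ fs/2 = 14.2 MHz, appears at 11.6 MHz.
111.2 MHz mod fs = 26 MHz.
26 MHz > fs/2 = 14.2 MHz, folds to fs − 26 MHz = 2.4 MHz.
48.8 MHz mod fs = 20.4 MHz.
20.4 MHz > fs/2 = 14.2 MHz, folds to fs − 20.4 MHz = 8 MHz.
20.4 MHz and 48.8 MHz both map to 8 MHz.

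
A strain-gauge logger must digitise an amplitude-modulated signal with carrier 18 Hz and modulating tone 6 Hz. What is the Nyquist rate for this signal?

48 Hz

AM sidebands sit at fc ± fm = 12 Hz and 24 Hz.
Highest-frequency component: 24 Hz.
Nyquist rate = 2 × 24 Hz = 48 Hz.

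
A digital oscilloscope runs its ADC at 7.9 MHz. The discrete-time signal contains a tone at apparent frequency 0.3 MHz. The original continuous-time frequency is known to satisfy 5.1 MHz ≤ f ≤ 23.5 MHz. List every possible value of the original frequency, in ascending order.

Frequencies that alias to 0.3 MHz are k·fs ± 0.3 MHz for integer k ≥ 0.
k=0: 0.3 MHz.
k=1: 7.6 MHz, 8.2 MHz.
k=2: 15.5 MHz, 16.1 MHz.
k=3: 23.4 MHz, 24 MHz.
k=4: 31.3 MHz, 31.9 MHz.
Within [5.1 MHz, 23.5 MHz]: 7.6 MHz, 8.2 MHz, 15.5 MHz, 16.1 MHz, 23.4 MHz.

7.6 MHz, 8.2 MHz, 15.5 MHz, 16.1 MHz, 23.4 MHz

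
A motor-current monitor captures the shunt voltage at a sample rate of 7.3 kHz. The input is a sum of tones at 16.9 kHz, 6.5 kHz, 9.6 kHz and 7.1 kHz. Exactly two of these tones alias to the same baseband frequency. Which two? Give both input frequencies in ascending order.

fs/2 = 3.65 kHz.
16.9 kHz mod fs = 2.3 kHz.
2.3 kHz ≤ fs/2 = 3.65 kHz, appears at 2.3 kHz.
6.5 kHz > fs/2 = 3.65 kHz, folds to fs − 6.5 kHz = 0.8 kHz.
9.6 kHz mod fs = 2.3 kHz.
2.3 kHz ≤ fs/2 = 3.65 kHz, appears at 2.3 kHz.
7.1 kHz > fs/2 = 3.65 kHz, folds to fs − 7.1 kHz = 0.2 kHz.
9.6 kHz and 16.9 kHz both map to 2.3 kHz.

9.6 kHz, 16.9 kHz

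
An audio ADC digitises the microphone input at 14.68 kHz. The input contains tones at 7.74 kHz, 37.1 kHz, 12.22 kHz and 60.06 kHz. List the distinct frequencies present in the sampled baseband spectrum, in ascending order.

1.34 kHz, 2.46 kHz, 6.94 kHz

fs/2 = 7.34 kHz.
7.74 kHz > fs/2 = 7.34 kHz, folds to fs − 7.74 kHz = 6.94 kHz.
37.1 kHz mod fs = 7.74 kHz.
7.74 kHz > fs/2 = 7.34 kHz, folds to fs − 7.74 kHz = 6.94 kHz.
12.22 kHz > fs/2 = 7.34 kHz, folds to fs − 12.22 kHz = 2.46 kHz.
60.06 kHz mod fs = 1.34 kHz.
1.34 kHz ≤ fs/2 = 7.34 kHz, appears at 1.34 kHz.
Distinct values: {1.34 kHz, 2.46 kHz, 6.94 kHz}.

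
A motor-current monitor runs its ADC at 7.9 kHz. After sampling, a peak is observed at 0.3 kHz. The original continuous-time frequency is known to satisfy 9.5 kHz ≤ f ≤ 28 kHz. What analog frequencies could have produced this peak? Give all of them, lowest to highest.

15.5 kHz, 16.1 kHz, 23.4 kHz, 24 kHz

Frequencies that alias to 0.3 kHz are k·fs ± 0.3 kHz for integer k ≥ 0.
k=0: 0.3 kHz.
k=1: 7.6 kHz, 8.2 kHz.
k=2: 15.5 kHz, 16.1 kHz.
k=3: 23.4 kHz, 24 kHz.
k=4: 31.3 kHz, 31.9 kHz.
Within [9.5 kHz, 28 kHz]: 15.5 kHz, 16.1 kHz, 23.4 kHz, 24 kHz.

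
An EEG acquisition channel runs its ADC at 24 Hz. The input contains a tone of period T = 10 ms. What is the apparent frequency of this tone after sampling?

T = 10 ms → f = 1/T = 100 Hz.
100 Hz mod fs = 4 Hz.
4 Hz ≤ fs/2 = 12 Hz, appears at 4 Hz.

4 Hz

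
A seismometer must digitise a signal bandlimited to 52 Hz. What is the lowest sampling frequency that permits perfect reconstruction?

104 Hz

Nyquist rate = 2 × 52 Hz = 104 Hz.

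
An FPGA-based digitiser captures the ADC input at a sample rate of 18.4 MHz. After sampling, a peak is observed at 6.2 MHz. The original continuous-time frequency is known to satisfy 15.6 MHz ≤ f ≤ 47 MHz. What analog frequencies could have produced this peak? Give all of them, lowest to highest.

24.6 MHz, 30.6 MHz, 43 MHz

Frequencies that alias to 6.2 MHz are k·fs ± 6.2 MHz for integer k ≥ 0.
k=0: 6.2 MHz.
k=1: 12.2 MHz, 24.6 MHz.
k=2: 30.6 MHz, 43 MHz.
k=3: 49 MHz, 61.4 MHz.
Within [15.6 MHz, 47 MHz]: 24.6 MHz, 30.6 MHz, 43 MHz.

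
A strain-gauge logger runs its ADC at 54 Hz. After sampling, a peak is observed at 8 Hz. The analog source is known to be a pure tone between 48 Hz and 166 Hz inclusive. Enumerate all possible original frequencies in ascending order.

Frequencies that alias to 8 Hz are k·fs ± 8 Hz for integer k ≥ 0.
k=0: 8 Hz.
k=1: 46 Hz, 62 Hz.
k=2: 100 Hz, 116 Hz.
k=3: 154 Hz, 170 Hz.
k=4: 208 Hz, 224 Hz.
Within [48 Hz, 166 Hz]: 62 Hz, 100 Hz, 116 Hz, 154 Hz.

62 Hz, 100 Hz, 116 Hz, 154 Hz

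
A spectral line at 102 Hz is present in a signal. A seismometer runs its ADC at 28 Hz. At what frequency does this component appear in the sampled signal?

102 Hz mod fs = 18 Hz.
18 Hz > fs/2 = 14 Hz, folds to fs − 18 Hz = 10 Hz.

10 Hz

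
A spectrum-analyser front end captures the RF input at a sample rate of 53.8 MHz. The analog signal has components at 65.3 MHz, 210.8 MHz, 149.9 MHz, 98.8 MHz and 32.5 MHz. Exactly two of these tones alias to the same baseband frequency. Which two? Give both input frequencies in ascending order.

fs/2 = 26.9 MHz.
65.3 MHz mod fs = 11.5 MHz.
11.5 MHz ≤ fs/2 = 26.9 MHz, appears at 11.5 MHz.
210.8 MHz mod fs = 49.4 MHz.
49.4 MHz > fs/2 = 26.9 MHz, folds to fs − 49.4 MHz = 4.4 MHz.
149.9 MHz mod fs = 42.3 MHz.
42.3 MHz > fs/2 = 26.9 MHz, folds to fs − 42.3 MHz = 11.5 MHz.
98.8 MHz mod fs = 45 MHz.
45 MHz > fs/2 = 26.9 MHz, folds to fs − 45 MHz = 8.8 MHz.
32.5 MHz > fs/2 = 26.9 MHz, folds to fs − 32.5 MHz = 21.3 MHz.
65.3 MHz and 149.9 MHz both map to 11.5 MHz.

65.3 MHz, 149.9 MHz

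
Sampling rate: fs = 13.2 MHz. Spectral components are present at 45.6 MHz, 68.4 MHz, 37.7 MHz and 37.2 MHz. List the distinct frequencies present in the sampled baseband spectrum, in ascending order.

fs/2 = 6.6 MHz.
45.6 MHz mod fs = 6 MHz.
6 MHz ≤ fs/2 = 6.6 MHz, appears at 6 MHz.
68.4 MHz mod fs = 2.4 MHz.
2.4 MHz ≤ fs/2 = 6.6 MHz, appears at 2.4 MHz.
37.7 MHz mod fs = 11.3 MHz.
11.3 MHz > fs/2 = 6.6 MHz, folds to fs − 11.3 MHz = 1.9 MHz.
37.2 MHz mod fs = 10.8 MHz.
10.8 MHz > fs/2 = 6.6 MHz, folds to fs − 10.8 MHz = 2.4 MHz.
Distinct values: {1.9 MHz, 2.4 MHz, 6 MHz}.

1.9 MHz, 2.4 MHz, 6 MHz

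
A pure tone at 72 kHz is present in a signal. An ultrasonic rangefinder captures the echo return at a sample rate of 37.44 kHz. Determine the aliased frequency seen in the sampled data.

2.88 kHz

72 kHz mod fs = 34.56 kHz.
34.56 kHz > fs/2 = 18.72 kHz, folds to fs − 34.56 kHz = 2.88 kHz.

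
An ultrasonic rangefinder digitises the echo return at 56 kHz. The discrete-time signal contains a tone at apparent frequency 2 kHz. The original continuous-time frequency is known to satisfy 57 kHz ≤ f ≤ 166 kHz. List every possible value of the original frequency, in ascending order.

Frequencies that alias to 2 kHz are k·fs ± 2 kHz for integer k ≥ 0.
k=0: 2 kHz.
k=1: 54 kHz, 58 kHz.
k=2: 110 kHz, 114 kHz.
k=3: 166 kHz, 170 kHz.
k=4: 222 kHz, 226 kHz.
Within [57 kHz, 166 kHz]: 58 kHz, 110 kHz, 114 kHz, 166 kHz.

58 kHz, 110 kHz, 114 kHz, 166 kHz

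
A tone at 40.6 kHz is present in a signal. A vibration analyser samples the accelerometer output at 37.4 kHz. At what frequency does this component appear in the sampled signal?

40.6 kHz mod fs = 3.2 kHz.
3.2 kHz ≤ fs/2 = 18.7 kHz, appears at 3.2 kHz.

3.2 kHz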